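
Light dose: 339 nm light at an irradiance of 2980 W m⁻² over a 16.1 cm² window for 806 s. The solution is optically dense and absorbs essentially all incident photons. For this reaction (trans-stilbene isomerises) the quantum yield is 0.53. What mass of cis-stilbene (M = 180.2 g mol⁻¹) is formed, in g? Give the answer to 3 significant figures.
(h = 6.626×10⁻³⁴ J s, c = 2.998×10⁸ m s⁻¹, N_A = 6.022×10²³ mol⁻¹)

1.05 g

Photon energy at 339 nm: hc/λ = (6.626×10⁻³⁴)(2.998×10⁸)/(339×10⁻⁹) = 5.860×10⁻¹⁹ J.
Energy delivered: (2980 W m⁻²)(16.1×10⁻⁴ m²)(806 s) = 3867 J.
Photons incident: 3867 / 5.860×10⁻¹⁹ = 6.599×10²¹, i.e. 6.599×10²¹/6.022×10²³ = 0.01096 mol.
Product: Φ × n_abs = 0.53 × 0.01096 = 0.005809 mol.
Mass: 0.005809 × 180.2 = 1.047 g = 1.05 g.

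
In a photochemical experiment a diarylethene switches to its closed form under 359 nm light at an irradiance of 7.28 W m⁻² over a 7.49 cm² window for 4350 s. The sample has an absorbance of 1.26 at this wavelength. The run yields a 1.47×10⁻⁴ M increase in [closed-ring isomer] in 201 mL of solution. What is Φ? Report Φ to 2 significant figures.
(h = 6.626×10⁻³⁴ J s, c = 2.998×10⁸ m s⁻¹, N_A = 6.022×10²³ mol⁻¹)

Φ = 0.44

Product: (1.47×10⁻⁴ M)(0.201 L) = 2.955×10⁻⁵ mol.
Photon energy at 359 nm: hc/λ = (6.626×10⁻³⁴)(2.998×10⁸)/(359×10⁻⁹) = 5.533×10⁻¹⁹ J.
Energy delivered: (7.28 W m⁻²)(7.49×10⁻⁴ m²)(4350 s) = 23.72 J.
Photons incident: 23.72 / 5.533×10⁻¹⁹ = 4.287×10¹⁹, i.e. 4.287×10¹⁹/6.022×10²³ = 7.119×10⁻⁵ mol.
Fraction absorbed: 1 − 10^(−1.26) = 0.9450.
Photons absorbed: 0.9450 × 7.119×10⁻⁵ = 6.727×10⁻⁵ mol.
Φ = 2.955×10⁻⁵ mol / 6.727×10⁻⁵ mol photons = 0.44.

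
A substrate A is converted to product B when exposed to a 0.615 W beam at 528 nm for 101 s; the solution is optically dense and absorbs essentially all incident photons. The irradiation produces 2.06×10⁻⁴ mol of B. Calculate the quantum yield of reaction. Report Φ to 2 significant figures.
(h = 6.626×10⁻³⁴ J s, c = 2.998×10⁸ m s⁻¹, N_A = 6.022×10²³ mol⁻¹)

Φ = 0.75

Photon energy at 528 nm: hc/λ = (6.626×10⁻³⁴)(2.998×10⁸)/(528×10⁻⁹) = 3.762×10⁻¹⁹ J.
Energy delivered: (0.615 W)(101 s) = 62.12 J.
Photons incident: 62.12 / 3.762×10⁻¹⁹ = 1.651×10²⁰, i.e. 1.651×10²⁰/6.022×10²³ = 2.742×10⁻⁴ mol.
Φ = 2.06×10⁻⁴ mol / 2.742×10⁻⁴ mol photons = 0.75.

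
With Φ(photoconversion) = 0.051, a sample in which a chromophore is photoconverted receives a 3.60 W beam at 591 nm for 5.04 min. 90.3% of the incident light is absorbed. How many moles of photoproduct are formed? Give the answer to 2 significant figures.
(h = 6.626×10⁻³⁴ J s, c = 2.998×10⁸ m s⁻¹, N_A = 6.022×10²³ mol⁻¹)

2.5×10⁻⁴ mol

Photon energy at 591 nm: hc/λ = (6.626×10⁻³⁴)(2.998×10⁸)/(591×10⁻⁹) = 3.361×10⁻¹⁹ J.
Energy delivered: (3.60 W)(302.4 s) = 1089 J.
Photons incident: 1089 / 3.361×10⁻¹⁹ = 3.240×10²¹, i.e. 3.240×10²¹/6.022×10²³ = 0.005380 mol.
Photons absorbed: 0.903 × 0.005380 = 0.004858 mol.
Product: Φ × n_abs = 0.051 × 0.004858 = 2.478×10⁻⁴ mol.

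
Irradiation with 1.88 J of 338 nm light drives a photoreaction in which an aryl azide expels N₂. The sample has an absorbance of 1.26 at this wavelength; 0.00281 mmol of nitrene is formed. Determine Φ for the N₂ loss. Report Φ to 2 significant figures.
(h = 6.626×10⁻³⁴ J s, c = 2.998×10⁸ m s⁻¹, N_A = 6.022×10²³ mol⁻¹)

Φ = 0.56

Product: 0.00281 mmol = 2.81×10⁻⁶ mol.
Photon energy at 338 nm: hc/λ = (6.626×10⁻³⁴)(2.998×10⁸)/(338×10⁻⁹) = 5.877×10⁻¹⁹ J.
Photons incident: 1.88 / 5.877×10⁻¹⁹ = 3.199×10¹⁸, i.e. 3.199×10¹⁸/6.022×10²³ = 5.312×10⁻⁶ mol.
Fraction absorbed: 1 − 10^(−1.26) = 0.9450.
Photons absorbed: 0.9450 × 5.312×10⁻⁶ = 5.020×10⁻⁶ mol.
Φ = 2.81×10⁻⁶ mol / 5.020×10⁻⁶ mol photons = 0.56.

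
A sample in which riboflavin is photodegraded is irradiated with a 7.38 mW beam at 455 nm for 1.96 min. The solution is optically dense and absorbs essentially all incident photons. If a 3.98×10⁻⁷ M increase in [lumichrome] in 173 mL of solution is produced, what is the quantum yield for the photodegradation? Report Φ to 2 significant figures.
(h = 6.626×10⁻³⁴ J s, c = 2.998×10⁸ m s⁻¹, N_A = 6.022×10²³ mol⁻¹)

Φ = 0.021

Product: (3.98×10⁻⁷ M)(0.173 L) = 6.885×10⁻⁸ mol.
Photon energy at 455 nm: hc/λ = (6.626×10⁻³⁴)(2.998×10⁸)/(455×10⁻⁹) = 4.366×10⁻¹⁹ J.
Energy delivered: (7.38 mW)(117.6 s) = 0.8679 J.
Photons incident: 0.8679 / 4.366×10⁻¹⁹ = 1.988×10¹⁸, i.e. 1.988×10¹⁸/6.022×10²³ = 3.301×10⁻⁶ mol.
Φ = 6.885×10⁻⁸ mol / 3.301×10⁻⁶ mol photons = 0.021.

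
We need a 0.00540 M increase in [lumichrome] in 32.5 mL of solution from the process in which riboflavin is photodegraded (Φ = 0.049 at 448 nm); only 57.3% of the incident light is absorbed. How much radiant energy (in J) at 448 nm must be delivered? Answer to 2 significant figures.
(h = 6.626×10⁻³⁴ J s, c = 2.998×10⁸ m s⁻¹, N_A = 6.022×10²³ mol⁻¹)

1700 J

Product: (0.00540 M)(0.0325 L) = 1.755×10⁻⁴ mol.
Photons that must be absorbed: 1.755×10⁻⁴ / 0.049 = 0.003582 mol.
Incident photons needed: 0.003582 / 0.573 = 0.006251 mol.
Photon energy: hc/λ = 4.434×10⁻¹⁹ J; per mole, 2.670×10⁵ J mol⁻¹.
Energy required: 0.006251 × 2.670×10⁵ = 1700 J.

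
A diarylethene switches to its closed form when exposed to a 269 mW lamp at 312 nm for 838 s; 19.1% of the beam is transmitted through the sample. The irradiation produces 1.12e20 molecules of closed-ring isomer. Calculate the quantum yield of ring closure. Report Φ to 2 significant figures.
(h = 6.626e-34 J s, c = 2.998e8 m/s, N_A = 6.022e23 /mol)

Product: 1.12e20 / 6.022e23 = 1.860e-4 mol.
Photon energy at 312 nm: hc/λ = (6.626e-34)(2.998e8)/(312e-9) = 6.367e-19 J.
Energy delivered: (269 mW)(838 s) = 225.4 J.
Photons incident: 225.4 / 6.367e-19 = 3.540e20, i.e. 3.540e20/6.022e23 = 5.878e-4 mol.
Fraction absorbed: 1 − 19.1/100 = 0.8090.
Photons absorbed: 0.8090 × 5.878e-4 = 4.755e-4 mol.
Φ = 1.860e-4 mol / 4.755e-4 mol photons = 0.39.

Φ = 0.39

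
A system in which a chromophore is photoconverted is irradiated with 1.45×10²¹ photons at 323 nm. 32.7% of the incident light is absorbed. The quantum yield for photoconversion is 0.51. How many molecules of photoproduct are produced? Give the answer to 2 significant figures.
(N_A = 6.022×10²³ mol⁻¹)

2.4×10²⁰ molecules

Moles of photons: 1.45×10²¹ / 6.022×10²³ = 0.002408 mol.
Photons absorbed: 0.327 × 0.002408 = 7.874×10⁻⁴ mol.
Product: Φ × n_abs = 0.51 × 7.874×10⁻⁴ = 4.016×10⁻⁴ mol.
As a count: 4.016×10⁻⁴ × 6.022×10²³ = 2.4×10²⁰.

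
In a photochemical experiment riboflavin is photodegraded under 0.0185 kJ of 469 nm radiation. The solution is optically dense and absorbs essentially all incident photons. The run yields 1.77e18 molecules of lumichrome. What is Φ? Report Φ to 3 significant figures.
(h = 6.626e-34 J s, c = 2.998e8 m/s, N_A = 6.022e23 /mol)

Φ = 0.0405

Product: 1.77e18 / 6.022e23 = 2.939e-6 mol.
Photon energy at 469 nm: hc/λ = (6.626e-34)(2.998e8)/(469e-9) = 4.236e-19 J.
Incident energy: 0.0185 kJ = 18.5 J.
Photons incident: 18.5 / 4.236e-19 = 4.367e19, i.e. 4.367e19/6.022e23 = 7.252e-5 mol.
Φ = 2.939e-6 mol / 7.252e-5 mol photons = 0.0405.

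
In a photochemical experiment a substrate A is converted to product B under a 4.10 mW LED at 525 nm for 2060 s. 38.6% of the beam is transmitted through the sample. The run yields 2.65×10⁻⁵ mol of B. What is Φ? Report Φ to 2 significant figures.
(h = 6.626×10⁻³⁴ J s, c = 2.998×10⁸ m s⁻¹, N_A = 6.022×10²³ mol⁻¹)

Φ = 1.2

Photon energy at 525 nm: hc/λ = (6.626×10⁻³⁴)(2.998×10⁸)/(525×10⁻⁹) = 3.784×10⁻¹⁹ J.
Energy delivered: (4.10 mW)(2060 s) = 8.446 J.
Photons incident: 8.446 / 3.784×10⁻¹⁹ = 2.232×10¹⁹, i.e. 2.232×10¹⁹/6.022×10²³ = 3.706×10⁻⁵ mol.
Fraction absorbed: 1 − 38.6/100 = 0.6140.
Photons absorbed: 0.6140 × 3.706×10⁻⁵ = 2.275×10⁻⁵ mol.
Φ = 2.65×10⁻⁵ mol / 2.275×10⁻⁵ mol photons = 1.2.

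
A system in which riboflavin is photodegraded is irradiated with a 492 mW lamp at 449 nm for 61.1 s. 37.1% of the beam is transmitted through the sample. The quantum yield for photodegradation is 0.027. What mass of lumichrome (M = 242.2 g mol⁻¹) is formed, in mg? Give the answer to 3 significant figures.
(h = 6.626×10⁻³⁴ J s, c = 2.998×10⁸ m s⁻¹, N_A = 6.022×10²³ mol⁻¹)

0.464 mg

Photon energy at 449 nm: hc/λ = (6.626×10⁻³⁴)(2.998×10⁸)/(449×10⁻⁹) = 4.424×10⁻¹⁹ J.
Energy delivered: (492 mW)(61.1 s) = 30.06 J.
Photons incident: 30.06 / 4.424×10⁻¹⁹ = 6.795×10¹⁹, i.e. 6.795×10¹⁹/6.022×10²³ = 1.128×10⁻⁴ mol.
Fraction absorbed: 1 − 37.1/100 = 0.6290.
Photons absorbed: 0.6290 × 1.128×10⁻⁴ = 7.095×10⁻⁵ mol.
Product: Φ × n_abs = 0.027 × 7.095×10⁻⁵ = 1.916×10⁻⁶ mol.
Mass: 1.916×10⁻⁶ × 242.2 = 4.641×10⁻⁴ g = 0.464 mg.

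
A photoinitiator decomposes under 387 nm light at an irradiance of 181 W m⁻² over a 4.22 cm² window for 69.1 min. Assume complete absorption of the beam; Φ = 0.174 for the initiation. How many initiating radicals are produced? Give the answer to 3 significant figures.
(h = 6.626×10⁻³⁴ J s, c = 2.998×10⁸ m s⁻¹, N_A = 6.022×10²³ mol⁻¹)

1.07×10²⁰ initiating radicals

Photon energy at 387 nm: hc/λ = (6.626×10⁻³⁴)(2.998×10⁸)/(387×10⁻⁹) = 5.133×10⁻¹⁹ J.
Energy delivered: (181 W m⁻²)(4.22×10⁻⁴ m²)(4146 s) = 316.7 J.
Photons incident: 316.7 / 5.133×10⁻¹⁹ = 6.170×10²⁰, i.e. 6.170×10²⁰/6.022×10²³ = 0.001025 mol.
Product: Φ × n_abs = 0.174 × 0.001025 = 1.784×10⁻⁴ mol.
As a count: 1.784×10⁻⁴ × 6.022×10²³ = 1.07×10²⁰.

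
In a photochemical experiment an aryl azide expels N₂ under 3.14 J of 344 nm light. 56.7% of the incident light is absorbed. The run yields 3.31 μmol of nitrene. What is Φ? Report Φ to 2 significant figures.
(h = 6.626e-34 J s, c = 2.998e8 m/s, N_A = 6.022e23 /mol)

Φ = 0.65

Product: 3.31 μmol = 3.31e-6 mol.
Photon energy at 344 nm: hc/λ = (6.626e-34)(2.998e8)/(344e-9) = 5.775e-19 J.
Photons incident: 3.14 / 5.775e-19 = 5.437e18, i.e. 5.437e18/6.022e23 = 9.029e-6 mol.
Photons absorbed: 0.567 × 9.029e-6 = 5.119e-6 mol.
Φ = 3.31e-6 mol / 5.119e-6 mol photons = 0.65.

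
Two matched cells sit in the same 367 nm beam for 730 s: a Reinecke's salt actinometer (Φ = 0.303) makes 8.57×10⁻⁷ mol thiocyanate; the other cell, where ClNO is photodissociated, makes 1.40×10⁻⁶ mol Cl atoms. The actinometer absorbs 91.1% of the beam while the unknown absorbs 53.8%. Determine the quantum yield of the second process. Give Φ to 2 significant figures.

Φ = 0.84

Photons absorbed by the actinometer: 8.57×10⁻⁷ / 0.303 = 2.828×10⁻⁶ mol.
Incident flux: 2.828×10⁻⁶ / 0.911 = 3.104×10⁻⁶ einstein.
Absorbed by unknown: 0.538 × 3.104×10⁻⁶ = 1.670×10⁻⁶ mol.
Φ(unknown) = 1.40×10⁻⁶ / 1.670×10⁻⁶ = 0.84.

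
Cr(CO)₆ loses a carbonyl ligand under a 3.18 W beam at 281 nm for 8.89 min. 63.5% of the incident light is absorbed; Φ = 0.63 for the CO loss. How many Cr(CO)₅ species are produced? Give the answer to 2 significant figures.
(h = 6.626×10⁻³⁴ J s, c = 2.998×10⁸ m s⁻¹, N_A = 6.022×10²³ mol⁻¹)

Photon energy at 281 nm: hc/λ = (6.626×10⁻³⁴)(2.998×10⁸)/(281×10⁻⁹) = 7.069×10⁻¹⁹ J.
Energy delivered: (3.18 W)(533.4 s) = 1696 J.
Photons incident: 1696 / 7.069×10⁻¹⁹ = 2.399×10²¹, i.e. 2.399×10²¹/6.022×10²³ = 0.003984 mol.
Photons absorbed: 0.635 × 0.003984 = 0.002530 mol.
Product: Φ × n_abs = 0.63 × 0.002530 = 0.001594 mol.
As a count: 0.001594 × 6.022×10²³ = 9.6×10²⁰.

9.6×10²⁰ species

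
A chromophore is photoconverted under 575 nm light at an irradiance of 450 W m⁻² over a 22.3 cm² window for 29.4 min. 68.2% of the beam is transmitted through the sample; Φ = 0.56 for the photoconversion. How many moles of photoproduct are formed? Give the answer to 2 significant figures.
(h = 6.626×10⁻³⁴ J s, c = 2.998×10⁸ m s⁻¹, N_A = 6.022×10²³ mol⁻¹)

0.0015 mol

Photon energy at 575 nm: hc/λ = (6.626×10⁻³⁴)(2.998×10⁸)/(575×10⁻⁹) = 3.455×10⁻¹⁹ J.
Energy delivered: (450 W m⁻²)(22.3×10⁻⁴ m²)(1764 s) = 1770 J.
Photons incident: 1770 / 3.455×10⁻¹⁹ = 5.123×10²¹, i.e. 5.123×10²¹/6.022×10²³ = 0.008507 mol.
Fraction absorbed: 1 − 68.2/100 = 0.3180.
Photons absorbed: 0.3180 × 0.008507 = 0.002705 mol.
Product: Φ × n_abs = 0.56 × 0.002705 = 0.001515 mol.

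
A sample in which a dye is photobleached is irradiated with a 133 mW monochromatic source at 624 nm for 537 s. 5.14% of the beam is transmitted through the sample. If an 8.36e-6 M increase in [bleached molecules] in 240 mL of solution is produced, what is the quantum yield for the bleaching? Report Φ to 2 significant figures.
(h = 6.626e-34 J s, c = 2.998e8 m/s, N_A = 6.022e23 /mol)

Φ = 0.0057

Product: (8.36e-6 M)(0.24 L) = 2.006e-6 mol.
Photon energy at 624 nm: hc/λ = (6.626e-34)(2.998e8)/(624e-9) = 3.183e-19 J.
Energy delivered: (133 mW)(537 s) = 71.42 J.
Photons incident: 71.42 / 3.183e-19 = 2.244e20, i.e. 2.244e20/6.022e23 = 3.726e-4 mol.
Fraction absorbed: 1 − 5.14/100 = 0.9486.
Photons absorbed: 0.9486 × 3.726e-4 = 3.534e-4 mol.
Φ = 2.006e-6 mol / 3.534e-4 mol photons = 0.0057.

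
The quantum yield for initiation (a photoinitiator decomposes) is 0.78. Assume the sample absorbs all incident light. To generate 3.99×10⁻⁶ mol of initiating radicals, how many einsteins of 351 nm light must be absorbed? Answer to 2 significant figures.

Photons that must be absorbed: 3.99×10⁻⁶ / 0.78 = 5.115×10⁻⁶ mol.

5.1×10⁻⁶ einstein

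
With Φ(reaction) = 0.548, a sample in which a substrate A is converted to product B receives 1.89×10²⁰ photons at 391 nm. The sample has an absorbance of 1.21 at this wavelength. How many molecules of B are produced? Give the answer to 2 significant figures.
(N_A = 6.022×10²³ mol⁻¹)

9.7×10¹⁹ molecules

Moles of photons: 1.89×10²⁰ / 6.022×10²³ = 3.138×10⁻⁴ mol.
Fraction absorbed: 1 − 10^(−1.21) = 0.9383.
Photons absorbed: 0.9383 × 3.138×10⁻⁴ = 2.944×10⁻⁴ mol.
Product: Φ × n_abs = 0.548 × 2.944×10⁻⁴ = 1.613×10⁻⁴ mol.
As a count: 1.613×10⁻⁴ × 6.022×10²³ = 9.7×10¹⁹.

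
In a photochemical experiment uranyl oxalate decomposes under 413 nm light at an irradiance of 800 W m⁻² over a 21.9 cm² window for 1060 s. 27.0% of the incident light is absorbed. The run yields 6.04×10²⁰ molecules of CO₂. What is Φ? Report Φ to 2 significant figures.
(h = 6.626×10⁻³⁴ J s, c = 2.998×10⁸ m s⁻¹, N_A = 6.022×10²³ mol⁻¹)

Product: 6.04×10²⁰ / 6.022×10²³ = 0.001003 mol.
Photon energy at 413 nm: hc/λ = (6.626×10⁻³⁴)(2.998×10⁸)/(413×10⁻⁹) = 4.810×10⁻¹⁹ J.
Energy delivered: (800 W m⁻²)(21.9×10⁻⁴ m²)(1060 s) = 1857 J.
Photons incident: 1857 / 4.810×10⁻¹⁹ = 3.861×10²¹, i.e. 3.861×10²¹/6.022×10²³ = 0.006411 mol.
Photons absorbed: 0.270 × 0.006411 = 0.001731 mol.
Φ = 0.001003 mol / 0.001731 mol photons = 0.58.

Φ = 0.58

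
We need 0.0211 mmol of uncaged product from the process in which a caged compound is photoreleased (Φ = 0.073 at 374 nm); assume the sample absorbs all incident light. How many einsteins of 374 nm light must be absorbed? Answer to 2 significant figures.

Product: 0.0211 mmol = 2.11e-5 mol.
Photons that must be absorbed: 2.11e-5 / 0.073 = 2.890e-4 mol.

2.9e-4 einstein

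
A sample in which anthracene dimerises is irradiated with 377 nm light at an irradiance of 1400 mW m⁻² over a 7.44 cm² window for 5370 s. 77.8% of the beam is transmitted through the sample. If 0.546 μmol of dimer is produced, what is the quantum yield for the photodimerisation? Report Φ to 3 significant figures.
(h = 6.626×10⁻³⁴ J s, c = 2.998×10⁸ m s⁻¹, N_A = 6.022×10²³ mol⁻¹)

Φ = 0.140

Product: 0.546 μmol = 5.46×10⁻⁷ mol.
Photon energy at 377 nm: hc/λ = (6.626×10⁻³⁴)(2.998×10⁸)/(377×10⁻⁹) = 5.269×10⁻¹⁹ J.
Energy delivered: (1400 mW m⁻²)(7.44×10⁻⁴ m²)(5370 s) = 5.593 J.
Photons incident: 5.593 / 5.269×10⁻¹⁹ = 1.061×10¹⁹, i.e. 1.061×10¹⁹/6.022×10²³ = 1.762×10⁻⁵ mol.
Fraction absorbed: 1 − 77.8/100 = 0.2220.
Photons absorbed: 0.2220 × 1.762×10⁻⁵ = 3.912×10⁻⁶ mol.
Φ = 5.46×10⁻⁷ mol / 3.912×10⁻⁶ mol photons = 0.140.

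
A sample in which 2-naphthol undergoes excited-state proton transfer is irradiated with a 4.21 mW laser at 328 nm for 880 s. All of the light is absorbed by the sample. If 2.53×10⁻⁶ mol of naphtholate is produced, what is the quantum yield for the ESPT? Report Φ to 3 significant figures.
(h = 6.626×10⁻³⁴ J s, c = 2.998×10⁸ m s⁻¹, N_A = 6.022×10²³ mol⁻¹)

Φ = 0.249

Photon energy at 328 nm: hc/λ = (6.626×10⁻³⁴)(2.998×10⁸)/(328×10⁻⁹) = 6.056×10⁻¹⁹ J.
Energy delivered: (4.21 mW)(880 s) = 3.705 J.
Photons incident: 3.705 / 6.056×10⁻¹⁹ = 6.118×10¹⁸, i.e. 6.118×10¹⁸/6.022×10²³ = 1.016×10⁻⁵ mol.
Φ = 2.53×10⁻⁶ mol / 1.016×10⁻⁵ mol photons = 0.249.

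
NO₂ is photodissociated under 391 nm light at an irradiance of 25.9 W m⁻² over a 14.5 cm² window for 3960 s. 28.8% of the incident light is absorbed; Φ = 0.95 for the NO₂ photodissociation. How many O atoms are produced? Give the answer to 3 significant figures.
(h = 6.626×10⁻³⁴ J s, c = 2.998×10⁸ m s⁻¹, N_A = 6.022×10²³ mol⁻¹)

Photon energy at 391 nm: hc/λ = (6.626×10⁻³⁴)(2.998×10⁸)/(391×10⁻⁹) = 5.080×10⁻¹⁹ J.
Energy delivered: (25.9 W m⁻²)(14.5×10⁻⁴ m²)(3960 s) = 148.7 J.
Photons incident: 148.7 / 5.080×10⁻¹⁹ = 2.927×10²⁰, i.e. 2.927×10²⁰/6.022×10²³ = 4.861×10⁻⁴ mol.
Photons absorbed: 0.288 × 4.861×10⁻⁴ = 1.400×10⁻⁴ mol.
Product: Φ × n_abs = 0.95 × 1.400×10⁻⁴ = 1.330×10⁻⁴ mol.
As a count: 1.330×10⁻⁴ × 6.022×10²³ = 8.01×10¹⁹.

8.01×10¹⁹ atoms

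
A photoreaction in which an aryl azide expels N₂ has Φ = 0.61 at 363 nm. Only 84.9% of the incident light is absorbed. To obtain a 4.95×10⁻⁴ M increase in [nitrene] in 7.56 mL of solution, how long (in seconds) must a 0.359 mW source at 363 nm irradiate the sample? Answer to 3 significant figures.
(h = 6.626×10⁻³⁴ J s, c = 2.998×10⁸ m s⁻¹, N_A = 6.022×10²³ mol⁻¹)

t ≈ 6630 s

Product: (4.95×10⁻⁴ M)(0.00756 L) = 3.742×10⁻⁶ mol.
Photons that must be absorbed: 3.742×10⁻⁶ / 0.61 = 6.134×10⁻⁶ mol.
Incident photons needed: 6.134×10⁻⁶ / 0.849 = 7.225×10⁻⁶ mol.
Photon energy: hc/λ = 5.472×10⁻¹⁹ J; per mole, 3.295×10⁵ J mol⁻¹.
Energy required: 7.225×10⁻⁶ × 3.295×10⁵ = 2.381 J.
Time: 2.381 J / 0.000359 W = 6630 s.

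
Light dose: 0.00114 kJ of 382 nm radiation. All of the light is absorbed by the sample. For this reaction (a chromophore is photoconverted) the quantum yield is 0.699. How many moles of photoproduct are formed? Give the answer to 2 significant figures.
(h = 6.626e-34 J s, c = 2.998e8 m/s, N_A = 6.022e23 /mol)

2.5e-6 mol

Photon energy at 382 nm: hc/λ = (6.626e-34)(2.998e8)/(382e-9) = 5.200e-19 J.
Incident energy: 0.00114 kJ = 1.14 J.
Photons incident: 1.14 / 5.200e-19 = 2.192e18, i.e. 2.192e18/6.022e23 = 3.640e-6 mol.
Product: Φ × n_abs = 0.699 × 3.640e-6 = 2.544e-6 mol.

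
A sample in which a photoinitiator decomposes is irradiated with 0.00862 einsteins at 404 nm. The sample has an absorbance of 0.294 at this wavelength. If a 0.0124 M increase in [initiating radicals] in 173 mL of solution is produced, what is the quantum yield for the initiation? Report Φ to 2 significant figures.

Product: (0.0124 M)(0.173 L) = 0.002145 mol.
Fraction absorbed: 1 − 10^(−0.294) = 0.4918.
Photons absorbed: 0.4918 × 0.00862 = 0.004239 mol.
Φ = 0.002145 mol / 0.004239 mol photons = 0.51.

Φ = 0.51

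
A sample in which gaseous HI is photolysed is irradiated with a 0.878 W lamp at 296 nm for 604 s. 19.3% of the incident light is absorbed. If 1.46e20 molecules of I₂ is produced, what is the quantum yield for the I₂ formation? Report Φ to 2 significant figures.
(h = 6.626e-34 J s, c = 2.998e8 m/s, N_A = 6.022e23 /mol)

Φ = 0.96

Product: 1.46e20 / 6.022e23 = 2.424e-4 mol.
Photon energy at 296 nm: hc/λ = (6.626e-34)(2.998e8)/(296e-9) = 6.711e-19 J.
Energy delivered: (0.878 W)(604 s) = 530.3 J.
Photons incident: 530.3 / 6.711e-19 = 7.902e20, i.e. 7.902e20/6.022e23 = 0.001312 mol.
Photons absorbed: 0.193 × 0.001312 = 2.532e-4 mol.
Φ = 2.424e-4 mol / 2.532e-4 mol photons = 0.96.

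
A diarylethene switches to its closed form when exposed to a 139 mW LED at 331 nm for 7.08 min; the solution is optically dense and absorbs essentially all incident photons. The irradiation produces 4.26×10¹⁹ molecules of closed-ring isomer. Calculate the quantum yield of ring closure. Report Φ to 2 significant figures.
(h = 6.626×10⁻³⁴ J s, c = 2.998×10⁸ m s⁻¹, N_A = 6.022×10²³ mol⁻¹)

Product: 4.26×10¹⁹ / 6.022×10²³ = 7.074×10⁻⁵ mol.
Photon energy at 331 nm: hc/λ = (6.626×10⁻³⁴)(2.998×10⁸)/(331×10⁻⁹) = 6.001×10⁻¹⁹ J.
Energy delivered: (139 mW)(424.8 s) = 59.05 J.
Photons incident: 59.05 / 6.001×10⁻¹⁹ = 9.840×10¹⁹, i.e. 9.840×10¹⁹/6.022×10²³ = 1.634×10⁻⁴ mol.
Φ = 7.074×10⁻⁵ mol / 1.634×10⁻⁴ mol photons = 0.43.

Φ = 0.43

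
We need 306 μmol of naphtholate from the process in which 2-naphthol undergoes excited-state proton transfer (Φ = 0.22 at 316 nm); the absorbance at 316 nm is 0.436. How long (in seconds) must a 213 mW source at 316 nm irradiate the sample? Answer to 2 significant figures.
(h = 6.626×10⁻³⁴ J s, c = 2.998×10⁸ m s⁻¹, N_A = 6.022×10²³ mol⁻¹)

t ≈ 3900 s

Product: 306 μmol = 3.06×10⁻⁴ mol.
Photons that must be absorbed: 3.06×10⁻⁴ / 0.22 = 0.001391 mol.
Fraction absorbed: 1 − 10^(−0.436) = 0.6336.
Incident photons needed: 0.001391 / 0.6336 = 0.002195 mol.
Photon energy: hc/λ = 6.286×10⁻¹⁹ J; per mole, 3.785×10⁵ J mol⁻¹.
Energy required: 0.002195 × 3.785×10⁵ = 830.8 J.
Time: 830.8 J / 0.213 W = 3900 s.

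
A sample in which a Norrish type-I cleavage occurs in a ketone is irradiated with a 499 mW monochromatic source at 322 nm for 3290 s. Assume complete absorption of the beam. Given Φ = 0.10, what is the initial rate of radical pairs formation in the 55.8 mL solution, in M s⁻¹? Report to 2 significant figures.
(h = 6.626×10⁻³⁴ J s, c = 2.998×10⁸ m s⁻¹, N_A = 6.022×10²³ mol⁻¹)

Photon energy at 322 nm: hc/λ = (6.626×10⁻³⁴)(2.998×10⁸)/(322×10⁻⁹) = 6.169×10⁻¹⁹ J.
Energy delivered: (499 mW)(3290 s) = 1642 J.
Photons incident: 1642 / 6.169×10⁻¹⁹ = 2.662×10²¹, i.e. 2.662×10²¹/6.022×10²³ = 0.004420 mol.
Product formed: 0.10 × 0.004420 = 4.420×10⁻⁴ mol.
Rate: 4.420×10⁻⁴ mol / (3290 s × 0.0558 L) = 2.4×10⁻⁶ M s⁻¹.

2.4×10⁻⁶ M s⁻¹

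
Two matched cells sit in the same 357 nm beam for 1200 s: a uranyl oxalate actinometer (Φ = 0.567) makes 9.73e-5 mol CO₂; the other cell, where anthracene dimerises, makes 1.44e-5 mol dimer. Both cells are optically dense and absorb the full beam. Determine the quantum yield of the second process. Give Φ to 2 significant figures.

Φ = 0.084

Photons absorbed by the actinometer: 9.73e-5 / 0.567 = 1.716e-4 mol.
Φ(unknown) = 1.44e-5 / 1.716e-4 = 0.084.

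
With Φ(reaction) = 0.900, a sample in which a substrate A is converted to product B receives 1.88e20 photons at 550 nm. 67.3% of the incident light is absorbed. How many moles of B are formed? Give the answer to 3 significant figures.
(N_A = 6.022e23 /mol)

Moles of photons: 1.88e20 / 6.022e23 = 3.122e-4 mol.
Photons absorbed: 0.673 × 3.122e-4 = 2.101e-4 mol.
Product: Φ × n_abs = 0.900 × 2.101e-4 = 1.891e-4 mol.

1.89e-4 mol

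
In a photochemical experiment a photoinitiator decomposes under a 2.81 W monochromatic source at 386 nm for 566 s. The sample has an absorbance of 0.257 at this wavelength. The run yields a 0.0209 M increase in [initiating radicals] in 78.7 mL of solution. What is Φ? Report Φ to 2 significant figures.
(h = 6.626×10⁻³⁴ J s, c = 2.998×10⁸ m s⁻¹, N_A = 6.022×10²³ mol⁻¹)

Φ = 0.72

Product: (0.0209 M)(0.0787 L) = 0.001645 mol.
Photon energy at 386 nm: hc/λ = (6.626×10⁻³⁴)(2.998×10⁸)/(386×10⁻⁹) = 5.146×10⁻¹⁹ J.
Energy delivered: (2.81 W)(566 s) = 1590 J.
Photons incident: 1590 / 5.146×10⁻¹⁹ = 3.090×10²¹, i.e. 3.090×10²¹/6.022×10²³ = 0.005131 mol.
Fraction absorbed: 1 − 10^(−0.257) = 0.4466.
Photons absorbed: 0.4466 × 0.005131 = 0.002292 mol.
Φ = 0.001645 mol / 0.002292 mol photons = 0.72.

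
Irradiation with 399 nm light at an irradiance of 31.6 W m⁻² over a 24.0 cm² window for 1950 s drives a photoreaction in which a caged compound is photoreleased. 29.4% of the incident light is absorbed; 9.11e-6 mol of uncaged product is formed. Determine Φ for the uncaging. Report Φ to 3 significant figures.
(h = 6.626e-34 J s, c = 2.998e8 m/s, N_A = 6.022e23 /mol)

Φ = 0.0628

Photon energy at 399 nm: hc/λ = (6.626e-34)(2.998e8)/(399e-9) = 4.979e-19 J.
Energy delivered: (31.6 W m⁻²)(24.0e-4 m²)(1950 s) = 147.9 J.
Photons incident: 147.9 / 4.979e-19 = 2.970e20, i.e. 2.970e20/6.022e23 = 4.932e-4 mol.
Photons absorbed: 0.294 × 4.932e-4 = 1.450e-4 mol.
Φ = 9.11e-6 mol / 1.450e-4 mol photons = 0.0628.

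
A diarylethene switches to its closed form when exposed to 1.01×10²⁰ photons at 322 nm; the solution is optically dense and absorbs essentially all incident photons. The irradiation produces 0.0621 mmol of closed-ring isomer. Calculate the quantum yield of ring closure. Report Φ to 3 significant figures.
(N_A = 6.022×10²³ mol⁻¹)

Φ = 0.370

Product: 0.0621 mmol = 6.21×10⁻⁵ mol.
Moles of photons: 1.01×10²⁰ / 6.022×10²³ = 1.677×10⁻⁴ mol.
Φ = 6.21×10⁻⁵ mol / 1.677×10⁻⁴ mol photons = 0.370.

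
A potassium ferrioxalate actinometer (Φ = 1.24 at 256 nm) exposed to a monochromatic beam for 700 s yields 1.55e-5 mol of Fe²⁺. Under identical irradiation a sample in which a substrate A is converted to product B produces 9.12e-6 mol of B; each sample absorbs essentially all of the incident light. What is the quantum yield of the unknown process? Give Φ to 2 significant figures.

Φ = 0.73

Photons absorbed by the actinometer: 1.55e-5 / 1.24 = 1.250e-5 mol.
Φ(unknown) = 9.12e-6 / 1.250e-5 = 0.73.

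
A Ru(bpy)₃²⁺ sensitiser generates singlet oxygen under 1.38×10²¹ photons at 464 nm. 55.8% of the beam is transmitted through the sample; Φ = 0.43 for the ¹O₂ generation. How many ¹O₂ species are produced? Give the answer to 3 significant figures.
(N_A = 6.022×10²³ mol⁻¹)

2.62×10²⁰ species

Moles of photons: 1.38×10²¹ / 6.022×10²³ = 0.002292 mol.
Fraction absorbed: 1 − 55.8/100 = 0.4420.
Photons absorbed: 0.4420 × 0.002292 = 0.001013 mol.
Product: Φ × n_abs = 0.43 × 0.001013 = 4.356×10⁻⁴ mol.
As a count: 4.356×10⁻⁴ × 6.022×10²³ = 2.62×10²⁰.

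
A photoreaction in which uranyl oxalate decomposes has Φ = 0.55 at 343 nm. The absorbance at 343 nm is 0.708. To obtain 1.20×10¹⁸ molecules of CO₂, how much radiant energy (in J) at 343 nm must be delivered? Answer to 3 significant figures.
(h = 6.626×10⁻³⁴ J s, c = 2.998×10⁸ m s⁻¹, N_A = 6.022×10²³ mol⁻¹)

Product: 1.20×10¹⁸ / 6.022×10²³ = 1.993×10⁻⁶ mol.
Photons that must be absorbed: 1.993×10⁻⁶ / 0.55 = 3.624×10⁻⁶ mol.
Fraction absorbed: 1 − 10^(−0.708) = 0.8041.
Incident photons needed: 3.624×10⁻⁶ / 0.8041 = 4.507×10⁻⁶ mol.
Photon energy: hc/λ = 5.791×10⁻¹⁹ J; per mole, 3.487×10⁵ J mol⁻¹.
Energy required: 4.507×10⁻⁶ × 3.487×10⁵ = 1.57 J.

1.57 J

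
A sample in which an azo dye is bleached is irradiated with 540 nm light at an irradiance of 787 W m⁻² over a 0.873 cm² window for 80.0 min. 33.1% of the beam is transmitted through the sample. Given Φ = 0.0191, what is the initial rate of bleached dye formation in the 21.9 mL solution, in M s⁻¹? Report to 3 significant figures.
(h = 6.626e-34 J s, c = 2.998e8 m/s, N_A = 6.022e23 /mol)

Photon energy at 540 nm: hc/λ = (6.626e-34)(2.998e8)/(540e-9) = 3.679e-19 J.
Energy delivered: (787 W m⁻²)(0.873e-4 m²)(4800 s) = 329.8 J.
Photons incident: 329.8 / 3.679e-19 = 8.964e20, i.e. 8.964e20/6.022e23 = 0.001489 mol.
Fraction absorbed: 1 − 33.1/100 = 0.6690.
Photons absorbed: 0.6690 × 0.001489 = 9.961e-4 mol.
Product formed: 0.0191 × 9.961e-4 = 1.903e-5 mol.
Rate: 1.903e-5 mol / (4800 s × 0.0219 L) = 1.81e-7 M s⁻¹.

1.81e-7 M s⁻¹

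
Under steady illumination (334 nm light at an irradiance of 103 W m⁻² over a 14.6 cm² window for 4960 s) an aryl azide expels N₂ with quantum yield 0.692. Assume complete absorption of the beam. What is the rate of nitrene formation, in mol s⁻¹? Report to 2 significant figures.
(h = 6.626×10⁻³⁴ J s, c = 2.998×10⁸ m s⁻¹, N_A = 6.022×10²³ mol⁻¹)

Photon energy at 334 nm: hc/λ = (6.626×10⁻³⁴)(2.998×10⁸)/(334×10⁻⁹) = 5.948×10⁻¹⁹ J.
Energy delivered: (103 W m⁻²)(14.6×10⁻⁴ m²)(4960 s) = 745.9 J.
Photons incident: 745.9 / 5.948×10⁻¹⁹ = 1.254×10²¹, i.e. 1.254×10²¹/6.022×10²³ = 0.002082 mol.
Product formed: 0.692 × 0.002082 = 0.001441 mol.
Rate: 0.001441 / 4960 s = 2.9×10⁻⁷ mol s⁻¹.

2.9×10⁻⁷ mol s⁻¹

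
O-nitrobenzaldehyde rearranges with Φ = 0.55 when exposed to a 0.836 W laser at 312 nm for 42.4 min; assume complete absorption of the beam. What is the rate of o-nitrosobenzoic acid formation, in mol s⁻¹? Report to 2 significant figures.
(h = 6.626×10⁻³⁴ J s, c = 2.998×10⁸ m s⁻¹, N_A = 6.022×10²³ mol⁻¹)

Photon energy at 312 nm: hc/λ = (6.626×10⁻³⁴)(2.998×10⁸)/(312×10⁻⁹) = 6.367×10⁻¹⁹ J.
Energy delivered: (0.836 W)(2544 s) = 2127 J.
Photons incident: 2127 / 6.367×10⁻¹⁹ = 3.341×10²¹, i.e. 3.341×10²¹/6.022×10²³ = 0.005548 mol.
Product formed: 0.55 × 0.005548 = 0.003051 mol.
Rate: 0.003051 / 2544 s = 1.2×10⁻⁶ mol s⁻¹.

1.2×10⁻⁶ mol s⁻¹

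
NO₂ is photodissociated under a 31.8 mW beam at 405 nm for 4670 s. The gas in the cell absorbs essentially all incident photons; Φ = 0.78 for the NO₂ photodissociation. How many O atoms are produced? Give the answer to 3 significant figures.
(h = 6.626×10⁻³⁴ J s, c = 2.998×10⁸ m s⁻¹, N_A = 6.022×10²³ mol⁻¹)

Photon energy at 405 nm: hc/λ = (6.626×10⁻³⁴)(2.998×10⁸)/(405×10⁻⁹) = 4.905×10⁻¹⁹ J.
Energy delivered: (31.8 mW)(4670 s) = 148.5 J.
Photons incident: 148.5 / 4.905×10⁻¹⁹ = 3.028×10²⁰, i.e. 3.028×10²⁰/6.022×10²³ = 5.028×10⁻⁴ mol.
Product: Φ × n_abs = 0.78 × 5.028×10⁻⁴ = 3.922×10⁻⁴ mol.
As a count: 3.922×10⁻⁴ × 6.022×10²³ = 2.36×10²⁰.

2.36×10²⁰ atoms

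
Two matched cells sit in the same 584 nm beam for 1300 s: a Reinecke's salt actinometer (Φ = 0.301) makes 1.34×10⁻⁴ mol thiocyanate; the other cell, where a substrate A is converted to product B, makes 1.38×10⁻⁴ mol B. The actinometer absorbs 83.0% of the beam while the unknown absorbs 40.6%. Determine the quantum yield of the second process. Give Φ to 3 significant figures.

Φ = 0.634

Photons absorbed by the actinometer: 1.34×10⁻⁴ / 0.301 = 4.452×10⁻⁴ mol.
Incident flux: 4.452×10⁻⁴ / 0.830 = 5.364×10⁻⁴ einstein.
Absorbed by unknown: 0.406 × 5.364×10⁻⁴ = 2.178×10⁻⁴ mol.
Φ(unknown) = 1.38×10⁻⁴ / 2.178×10⁻⁴ = 0.634.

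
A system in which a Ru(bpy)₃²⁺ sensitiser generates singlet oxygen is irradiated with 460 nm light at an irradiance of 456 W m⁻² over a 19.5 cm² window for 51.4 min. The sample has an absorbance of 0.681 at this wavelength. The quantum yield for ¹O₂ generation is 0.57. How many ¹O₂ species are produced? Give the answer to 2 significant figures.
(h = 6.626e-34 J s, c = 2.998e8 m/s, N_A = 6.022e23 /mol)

2.9e21 species

Photon energy at 460 nm: hc/λ = (6.626e-34)(2.998e8)/(460e-9) = 4.318e-19 J.
Energy delivered: (456 W m⁻²)(19.5e-4 m²)(3084 s) = 2742 J.
Photons incident: 2742 / 4.318e-19 = 6.350e21, i.e. 6.350e21/6.022e23 = 0.01054 mol.
Fraction absorbed: 1 − 10^(−0.681) = 0.7916.
Photons absorbed: 0.7916 × 0.01054 = 0.008343 mol.
Product: Φ × n_abs = 0.57 × 0.008343 = 0.004756 mol.
As a count: 0.004756 × 6.022e23 = 2.9e21.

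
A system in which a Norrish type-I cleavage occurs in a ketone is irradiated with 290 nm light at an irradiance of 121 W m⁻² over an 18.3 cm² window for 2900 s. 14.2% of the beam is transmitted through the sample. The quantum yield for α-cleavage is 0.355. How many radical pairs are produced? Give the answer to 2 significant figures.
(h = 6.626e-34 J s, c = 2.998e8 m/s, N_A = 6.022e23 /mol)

Photon energy at 290 nm: hc/λ = (6.626e-34)(2.998e8)/(290e-9) = 6.850e-19 J.
Energy delivered: (121 W m⁻²)(18.3e-4 m²)(2900 s) = 642.1 J.
Photons incident: 642.1 / 6.850e-19 = 9.374e20, i.e. 9.374e20/6.022e23 = 0.001557 mol.
Fraction absorbed: 1 − 14.2/100 = 0.8580.
Photons absorbed: 0.8580 × 0.001557 = 0.001336 mol.
Product: Φ × n_abs = 0.355 × 0.001336 = 4.743e-4 mol.
As a count: 4.743e-4 × 6.022e23 = 2.9e20.

2.9e20 radical pairs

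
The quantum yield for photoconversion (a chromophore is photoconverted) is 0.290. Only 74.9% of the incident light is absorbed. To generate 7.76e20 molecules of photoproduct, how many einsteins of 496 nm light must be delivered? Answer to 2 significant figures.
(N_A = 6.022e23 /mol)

0.0059 einstein

Product: 7.76e20 / 6.022e23 = 0.001289 mol.
Photons that must be absorbed: 0.001289 / 0.290 = 0.004445 mol.
Incident photons needed: 0.004445 / 0.749 = 0.005935 mol.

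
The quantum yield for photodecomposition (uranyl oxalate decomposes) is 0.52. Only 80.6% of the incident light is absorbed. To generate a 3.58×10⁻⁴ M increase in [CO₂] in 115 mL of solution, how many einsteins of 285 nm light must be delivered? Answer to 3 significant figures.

9.82×10⁻⁵ einstein

Product: (3.58×10⁻⁴ M)(0.115 L) = 4.117×10⁻⁵ mol.
Photons that must be absorbed: 4.117×10⁻⁵ / 0.52 = 7.917×10⁻⁵ mol.
Incident photons needed: 7.917×10⁻⁵ / 0.806 = 9.823×10⁻⁵ mol.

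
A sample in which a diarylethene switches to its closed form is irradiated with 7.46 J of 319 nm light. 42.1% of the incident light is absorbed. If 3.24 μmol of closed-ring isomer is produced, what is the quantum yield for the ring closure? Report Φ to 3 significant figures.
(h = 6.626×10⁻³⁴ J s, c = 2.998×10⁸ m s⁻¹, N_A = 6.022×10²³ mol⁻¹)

Φ = 0.387

Product: 3.24 μmol = 3.24×10⁻⁶ mol.
Photon energy at 319 nm: hc/λ = (6.626×10⁻³⁴)(2.998×10⁸)/(319×10⁻⁹) = 6.227×10⁻¹⁹ J.
Photons incident: 7.46 / 6.227×10⁻¹⁹ = 1.198×10¹⁹, i.e. 1.198×10¹⁹/6.022×10²³ = 1.989×10⁻⁵ mol.
Photons absorbed: 0.421 × 1.989×10⁻⁵ = 8.374×10⁻⁶ mol.
Φ = 3.24×10⁻⁶ mol / 8.374×10⁻⁶ mol photons = 0.387.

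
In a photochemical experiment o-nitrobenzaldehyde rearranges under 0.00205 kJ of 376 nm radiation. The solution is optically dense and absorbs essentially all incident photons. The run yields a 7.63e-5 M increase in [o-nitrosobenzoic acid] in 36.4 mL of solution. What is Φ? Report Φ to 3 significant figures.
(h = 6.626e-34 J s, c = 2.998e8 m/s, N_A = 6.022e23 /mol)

Φ = 0.431

Product: (7.63e-5 M)(0.0364 L) = 2.777e-6 mol.
Photon energy at 376 nm: hc/λ = (6.626e-34)(2.998e8)/(376e-9) = 5.283e-19 J.
Incident energy: 0.00205 kJ = 2.05 J.
Photons incident: 2.05 / 5.283e-19 = 3.880e18, i.e. 3.880e18/6.022e23 = 6.443e-6 mol.
Φ = 2.777e-6 mol / 6.443e-6 mol photons = 0.431.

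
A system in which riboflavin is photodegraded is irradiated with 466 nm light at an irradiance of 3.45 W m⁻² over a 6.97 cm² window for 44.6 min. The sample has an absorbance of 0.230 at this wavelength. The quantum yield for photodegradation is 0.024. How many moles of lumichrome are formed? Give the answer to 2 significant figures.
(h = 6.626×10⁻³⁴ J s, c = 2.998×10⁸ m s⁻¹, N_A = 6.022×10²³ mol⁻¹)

2.5×10⁻⁷ mol

Photon energy at 466 nm: hc/λ = (6.626×10⁻³⁴)(2.998×10⁸)/(466×10⁻⁹) = 4.263×10⁻¹⁹ J.
Energy delivered: (3.45 W m⁻²)(6.97×10⁻⁴ m²)(2676 s) = 6.435 J.
Photons incident: 6.435 / 4.263×10⁻¹⁹ = 1.510×10¹⁹, i.e. 1.510×10¹⁹/6.022×10²³ = 2.507×10⁻⁵ mol.
Fraction absorbed: 1 − 10^(−0.230) = 0.4112.
Photons absorbed: 0.4112 × 2.507×10⁻⁵ = 1.031×10⁻⁵ mol.
Product: Φ × n_abs = 0.024 × 1.031×10⁻⁵ = 2.474×10⁻⁷ mol.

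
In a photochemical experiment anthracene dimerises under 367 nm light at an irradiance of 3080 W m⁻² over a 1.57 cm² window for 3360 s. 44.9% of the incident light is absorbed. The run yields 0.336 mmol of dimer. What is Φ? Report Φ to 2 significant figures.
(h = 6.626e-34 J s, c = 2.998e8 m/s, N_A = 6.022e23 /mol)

Product: 0.336 mmol = 3.36e-4 mol.
Photon energy at 367 nm: hc/λ = (6.626e-34)(2.998e8)/(367e-9) = 5.413e-19 J.
Energy delivered: (3080 W m⁻²)(1.57e-4 m²)(3360 s) = 1625 J.
Photons incident: 1625 / 5.413e-19 = 3.002e21, i.e. 3.002e21/6.022e23 = 0.004985 mol.
Photons absorbed: 0.449 × 0.004985 = 0.002238 mol.
Φ = 3.36e-4 mol / 0.002238 mol photons = 0.15.

Φ = 0.15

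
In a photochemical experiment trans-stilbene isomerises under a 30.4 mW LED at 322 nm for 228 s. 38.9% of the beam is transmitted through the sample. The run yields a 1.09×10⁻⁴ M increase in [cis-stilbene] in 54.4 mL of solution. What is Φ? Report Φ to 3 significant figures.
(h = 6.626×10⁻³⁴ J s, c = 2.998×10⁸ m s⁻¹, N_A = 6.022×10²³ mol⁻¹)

Product: (1.09×10⁻⁴ M)(0.0544 L) = 5.930×10⁻⁶ mol.
Photon energy at 322 nm: hc/λ = (6.626×10⁻³⁴)(2.998×10⁸)/(322×10⁻⁹) = 6.169×10⁻¹⁹ J.
Energy delivered: (30.4 mW)(228 s) = 6.931 J.
Photons incident: 6.931 / 6.169×10⁻¹⁹ = 1.124×10¹⁹, i.e. 1.124×10¹⁹/6.022×10²³ = 1.866×10⁻⁵ mol.
Fraction absorbed: 1 − 38.9/100 = 0.6110.
Photons absorbed: 0.6110 × 1.866×10⁻⁵ = 1.140×10⁻⁵ mol.
Φ = 5.930×10⁻⁶ mol / 1.140×10⁻⁵ mol photons = 0.520.

Φ = 0.520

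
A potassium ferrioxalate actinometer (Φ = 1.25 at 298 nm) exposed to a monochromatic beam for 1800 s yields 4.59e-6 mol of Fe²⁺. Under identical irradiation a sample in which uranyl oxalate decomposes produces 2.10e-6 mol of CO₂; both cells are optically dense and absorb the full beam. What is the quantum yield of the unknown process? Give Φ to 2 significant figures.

Photons absorbed by the actinometer: 4.59e-6 / 1.25 = 3.672e-6 mol.
Φ(unknown) = 2.10e-6 / 3.672e-6 = 0.57.

Φ = 0.57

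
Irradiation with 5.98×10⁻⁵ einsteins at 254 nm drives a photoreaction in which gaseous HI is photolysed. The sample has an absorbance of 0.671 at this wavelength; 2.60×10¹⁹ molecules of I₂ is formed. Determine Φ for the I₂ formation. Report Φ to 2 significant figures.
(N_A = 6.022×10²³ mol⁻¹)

Φ = 0.92

Product: 2.60×10¹⁹ / 6.022×10²³ = 4.318×10⁻⁵ mol.
Fraction absorbed: 1 − 10^(−0.671) = 0.7867.
Photons absorbed: 0.7867 × 5.98×10⁻⁵ = 4.704×10⁻⁵ mol.
Φ = 4.318×10⁻⁵ mol / 4.704×10⁻⁵ mol photons = 0.92.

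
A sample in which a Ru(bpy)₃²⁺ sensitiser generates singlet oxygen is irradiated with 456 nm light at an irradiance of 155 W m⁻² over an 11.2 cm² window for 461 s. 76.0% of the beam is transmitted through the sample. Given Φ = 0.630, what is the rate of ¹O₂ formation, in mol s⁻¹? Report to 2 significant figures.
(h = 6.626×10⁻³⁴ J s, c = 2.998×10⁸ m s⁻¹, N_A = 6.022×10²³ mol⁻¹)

Photon energy at 456 nm: hc/λ = (6.626×10⁻³⁴)(2.998×10⁸)/(456×10⁻⁹) = 4.356×10⁻¹⁹ J.
Energy delivered: (155 W m⁻²)(11.2×10⁻⁴ m²)(461 s) = 80.03 J.
Photons incident: 80.03 / 4.356×10⁻¹⁹ = 1.837×10²⁰, i.e. 1.837×10²⁰/6.022×10²³ = 3.050×10⁻⁴ mol.
Fraction absorbed: 1 − 76.0/100 = 0.2400.
Photons absorbed: 0.2400 × 3.050×10⁻⁴ = 7.320×10⁻⁵ mol.
Product formed: 0.630 × 7.320×10⁻⁵ = 4.612×10⁻⁵ mol.
Rate: 4.612×10⁻⁵ / 461 s = 1.0×10⁻⁷ mol s⁻¹.

1.0×10⁻⁷ mol s⁻¹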